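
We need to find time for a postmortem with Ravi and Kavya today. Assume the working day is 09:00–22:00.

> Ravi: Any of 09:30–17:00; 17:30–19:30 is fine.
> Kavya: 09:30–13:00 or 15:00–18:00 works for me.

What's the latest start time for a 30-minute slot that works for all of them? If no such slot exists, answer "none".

Ravi ∩ Kavya: 09:30-13:00, 15:00-17:00, 17:30-18:00.
The last common window of at least 30 minutes is 17:30-18:00; a 30-minute meeting can start as late as 17:30 and still end by 18:00.

17:30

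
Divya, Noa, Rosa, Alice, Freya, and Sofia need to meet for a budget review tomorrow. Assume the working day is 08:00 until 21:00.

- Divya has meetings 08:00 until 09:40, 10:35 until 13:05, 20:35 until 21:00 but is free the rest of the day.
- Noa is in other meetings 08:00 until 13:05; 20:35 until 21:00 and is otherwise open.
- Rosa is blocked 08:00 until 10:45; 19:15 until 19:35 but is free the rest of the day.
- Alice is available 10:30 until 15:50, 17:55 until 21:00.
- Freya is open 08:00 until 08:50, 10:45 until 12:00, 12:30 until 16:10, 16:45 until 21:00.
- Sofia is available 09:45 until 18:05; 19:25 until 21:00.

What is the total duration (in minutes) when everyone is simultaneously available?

235

Divya free: 09:40-10:35, 13:05-20:35 (invert busy blocks within the working day).
Noa free: 13:05-20:35 (invert busy blocks within the working day).
Rosa free: 10:45-19:15, 19:35-21:00 (invert busy blocks within the working day).
Alice free: 10:30-15:50, 17:55-21:00.
Freya free: 08:00-08:50, 10:45-12:00, 12:30-16:10, 16:45-21:00.
Sofia free: 09:45-18:05, 19:25-21:00.
Divya ∩ Noa: 13:05-20:35.
Divya ∩ Noa ∩ Rosa: 13:05-19:15, 19:35-20:35.
Divya ∩ Noa ∩ Rosa ∩ Alice: 13:05-15:50, 17:55-19:15, 19:35-20:35.
Divya ∩ Noa ∩ Rosa ∩ Alice ∩ Freya: 13:05-15:50, 17:55-19:15, 19:35-20:35.
Divya ∩ Noa ∩ Rosa ∩ Alice ∩ Freya ∩ Sofia: 13:05-15:50, 17:55-18:05, 19:35-20:35.
Those are the intersection windows.
Summing the common windows: 165 + 10 + 60 = 235 minutes.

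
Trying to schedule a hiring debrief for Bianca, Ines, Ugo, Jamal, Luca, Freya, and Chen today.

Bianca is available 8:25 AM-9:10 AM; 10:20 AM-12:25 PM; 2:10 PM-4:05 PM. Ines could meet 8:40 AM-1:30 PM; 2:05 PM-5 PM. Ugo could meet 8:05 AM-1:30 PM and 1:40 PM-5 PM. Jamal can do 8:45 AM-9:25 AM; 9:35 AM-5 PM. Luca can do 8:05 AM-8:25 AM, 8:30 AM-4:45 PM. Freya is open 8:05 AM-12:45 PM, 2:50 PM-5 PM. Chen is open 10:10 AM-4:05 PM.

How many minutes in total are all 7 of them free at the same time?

200

Bianca ∩ Ines: 08:40-09:10, 10:20-12:25, 14:10-16:05.
Bianca ∩ Ines ∩ Ugo: 08:40-09:10, 10:20-12:25, 14:10-16:05.
Bianca ∩ Ines ∩ Ugo ∩ Jamal: 08:45-09:10, 10:20-12:25, 14:10-16:05.
Bianca ∩ Ines ∩ Ugo ∩ Jamal ∩ Luca: 08:45-09:10, 10:20-12:25, 14:10-16:05.
Bianca ∩ Ines ∩ Ugo ∩ Jamal ∩ Luca ∩ Freya: 08:45-09:10, 10:20-12:25, 14:50-16:05.
Bianca ∩ Ines ∩ Ugo ∩ Jamal ∩ Luca ∩ Freya ∩ Chen: 10:20-12:25, 14:50-16:05.
Those are the intersection windows.
Summing the common windows: 125 + 75 = 200 minutes.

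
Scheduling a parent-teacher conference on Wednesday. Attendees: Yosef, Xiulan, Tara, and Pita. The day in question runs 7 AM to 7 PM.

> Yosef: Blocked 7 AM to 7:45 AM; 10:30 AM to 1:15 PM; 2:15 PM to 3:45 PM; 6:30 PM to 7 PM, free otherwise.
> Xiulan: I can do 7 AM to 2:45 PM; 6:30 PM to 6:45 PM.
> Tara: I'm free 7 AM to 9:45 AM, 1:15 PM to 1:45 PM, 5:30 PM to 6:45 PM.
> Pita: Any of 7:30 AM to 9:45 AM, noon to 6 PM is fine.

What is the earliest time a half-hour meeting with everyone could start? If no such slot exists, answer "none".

07:45

Yosef free: 07:45-10:30, 13:15-14:15, 15:45-18:30 (invert busy blocks within the working day).
Xiulan free: 07:00-14:45, 18:30-18:45.
Tara free: 07:00-09:45, 13:15-13:45, 17:30-18:45.
Pita free: 07:30-09:45, 12:00-18:00.
Yosef ∩ Xiulan: 07:45-10:30, 13:15-14:15.
Yosef ∩ Xiulan ∩ Tara: 07:45-09:45, 13:15-13:45.
Yosef ∩ Xiulan ∩ Tara ∩ Pita: 07:45-09:45, 13:15-13:45.
The first common window of at least 30 minutes is 07:45-09:45, so the earliest start is 07:45.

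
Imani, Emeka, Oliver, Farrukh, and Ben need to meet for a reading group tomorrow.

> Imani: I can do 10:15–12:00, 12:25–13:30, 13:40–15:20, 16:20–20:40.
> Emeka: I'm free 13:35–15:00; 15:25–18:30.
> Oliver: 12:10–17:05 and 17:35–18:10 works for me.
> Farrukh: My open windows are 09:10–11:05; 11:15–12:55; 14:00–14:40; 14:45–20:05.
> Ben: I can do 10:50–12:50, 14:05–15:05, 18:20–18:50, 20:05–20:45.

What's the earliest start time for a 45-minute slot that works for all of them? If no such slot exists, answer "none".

none

Imani ∩ Emeka: 13:40-15:00, 16:20-18:30.
Imani ∩ Emeka ∩ Oliver: 13:40-15:00, 16:20-17:05, 17:35-18:10.
Imani ∩ Emeka ∩ Oliver ∩ Farrukh: 14:00-14:40, 14:45-15:00, 16:20-17:05, 17:35-18:10.
Imani ∩ Emeka ∩ Oliver ∩ Farrukh ∩ Ben: 14:05-14:40, 14:45-15:00.
No common window is at least 45 minutes long.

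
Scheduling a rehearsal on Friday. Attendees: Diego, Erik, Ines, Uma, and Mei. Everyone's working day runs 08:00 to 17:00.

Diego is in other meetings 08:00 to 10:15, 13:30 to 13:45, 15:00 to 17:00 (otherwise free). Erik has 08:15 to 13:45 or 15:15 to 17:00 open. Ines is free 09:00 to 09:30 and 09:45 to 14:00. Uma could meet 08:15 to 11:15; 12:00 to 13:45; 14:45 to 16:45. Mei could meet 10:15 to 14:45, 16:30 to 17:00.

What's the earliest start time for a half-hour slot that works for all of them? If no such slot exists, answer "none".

Diego free: 10:15-13:30, 13:45-15:00 (invert busy blocks within the working day).
Erik free: 08:15-13:45, 15:15-17:00.
Ines free: 09:00-09:30, 09:45-14:00.
Uma free: 08:15-11:15, 12:00-13:45, 14:45-16:45.
Mei free: 10:15-14:45, 16:30-17:00.
Diego ∩ Erik: 10:15-13:30.
Diego ∩ Erik ∩ Ines: 10:15-13:30.
Diego ∩ Erik ∩ Ines ∩ Uma: 10:15-11:15, 12:00-13:30.
Diego ∩ Erik ∩ Ines ∩ Uma ∩ Mei: 10:15-11:15, 12:00-13:30.
So the common availability across everyone is 10:15-11:15, 12:00-13:30.
The first common window of at least 30 minutes is 10:15-11:15, so the earliest start is 10:15.

10:15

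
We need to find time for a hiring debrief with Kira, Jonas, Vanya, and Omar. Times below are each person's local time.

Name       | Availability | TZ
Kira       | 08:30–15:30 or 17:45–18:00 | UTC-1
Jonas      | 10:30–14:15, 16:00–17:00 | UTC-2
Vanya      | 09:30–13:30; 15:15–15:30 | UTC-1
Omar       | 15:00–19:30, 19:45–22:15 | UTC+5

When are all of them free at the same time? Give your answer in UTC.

Kira in UTC: 09:30-16:30, 18:45-19:00 (add 1h to convert from UTC-1).
Jonas in UTC: 12:30-16:15, 18:00-19:00 (add 2h to convert from UTC-2).
Vanya in UTC: 10:30-14:30, 16:15-16:30 (add 1h to convert from UTC-1).
Omar in UTC: 10:00-14:30, 14:45-17:15 (subtract 5h to convert from UTC+5).
Kira ∩ Jonas: 12:30-16:15, 18:45-19:00.
Kira ∩ Jonas ∩ Vanya: 12:30-14:30.
Kira ∩ Jonas ∩ Vanya ∩ Omar: 12:30-14:30.
Those are the intersection windows.

12:30-14:30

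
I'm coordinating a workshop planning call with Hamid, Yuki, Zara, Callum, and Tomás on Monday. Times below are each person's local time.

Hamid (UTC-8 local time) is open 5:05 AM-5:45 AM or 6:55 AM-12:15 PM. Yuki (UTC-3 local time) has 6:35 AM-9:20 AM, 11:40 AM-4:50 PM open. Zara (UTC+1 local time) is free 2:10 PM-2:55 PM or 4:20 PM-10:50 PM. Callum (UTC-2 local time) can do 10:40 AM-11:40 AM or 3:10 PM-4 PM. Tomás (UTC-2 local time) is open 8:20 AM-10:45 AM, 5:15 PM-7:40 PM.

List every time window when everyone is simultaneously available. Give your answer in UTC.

Hamid in UTC: 13:05-13:45, 14:55-20:15 (add 8h to convert from UTC-8).
Yuki in UTC: 09:35-12:20, 14:40-19:50 (add 3h to convert from UTC-3).
Zara in UTC: 13:10-13:55, 15:20-21:50 (subtract 1h to convert from UTC+1).
Callum in UTC: 12:40-13:40, 17:10-18:00 (add 2h to convert from UTC-2).
Tomás in UTC: 10:20-12:45, 19:15-21:40 (add 2h to convert from UTC-2).
Hamid ∩ Yuki: 14:55-19:50.
Hamid ∩ Yuki ∩ Zara: 15:20-19:50.
Hamid ∩ Yuki ∩ Zara ∩ Callum: 17:10-18:00.
Hamid ∩ Yuki ∩ Zara ∩ Callum ∩ Tomás: ∅.
There is no time when everyone is free.

none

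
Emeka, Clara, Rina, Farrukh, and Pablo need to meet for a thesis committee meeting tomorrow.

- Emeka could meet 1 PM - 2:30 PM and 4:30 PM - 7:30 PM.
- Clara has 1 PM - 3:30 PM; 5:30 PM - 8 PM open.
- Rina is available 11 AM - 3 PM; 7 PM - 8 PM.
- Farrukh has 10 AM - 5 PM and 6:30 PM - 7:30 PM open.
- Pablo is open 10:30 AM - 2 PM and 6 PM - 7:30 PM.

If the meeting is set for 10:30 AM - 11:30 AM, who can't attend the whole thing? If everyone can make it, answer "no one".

Clara, Emeka, Rina

Emeka: not fully free for 10:30-11:30. Clara: not fully free for 10:30-11:30. Rina: not fully free for 10:30-11:30. Farrukh: free for 10:30-11:30. Pablo: free for 10:30-11:30.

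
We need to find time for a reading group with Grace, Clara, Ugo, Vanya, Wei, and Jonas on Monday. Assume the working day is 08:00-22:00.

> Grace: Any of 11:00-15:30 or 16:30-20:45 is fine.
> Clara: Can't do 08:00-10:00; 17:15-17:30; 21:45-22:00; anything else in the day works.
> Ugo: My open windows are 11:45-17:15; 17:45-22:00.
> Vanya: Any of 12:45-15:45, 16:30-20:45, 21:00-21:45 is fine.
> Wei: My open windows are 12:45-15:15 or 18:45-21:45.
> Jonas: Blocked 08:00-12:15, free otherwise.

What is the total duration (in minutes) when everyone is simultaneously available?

Grace free: 11:00-15:30, 16:30-20:45.
Clara free: 10:00-17:15, 17:30-21:45 (invert busy blocks within the working day).
Ugo free: 11:45-17:15, 17:45-22:00.
Vanya free: 12:45-15:45, 16:30-20:45, 21:00-21:45.
Wei free: 12:45-15:15, 18:45-21:45.
Jonas free: 12:15-22:00 (invert busy blocks within the working day).
Grace ∩ Clara: 11:00-15:30, 16:30-17:15, 17:30-20:45.
Grace ∩ Clara ∩ Ugo: 11:45-15:30, 16:30-17:15, 17:45-20:45.
Grace ∩ Clara ∩ Ugo ∩ Vanya: 12:45-15:30, 16:30-17:15, 17:45-20:45.
Grace ∩ Clara ∩ Ugo ∩ Vanya ∩ Wei: 12:45-15:15, 18:45-20:45.
Grace ∩ Clara ∩ Ugo ∩ Vanya ∩ Wei ∩ Jonas: 12:45-15:15, 18:45-20:45.
So the common availability across everyone is 12:45-15:15, 18:45-20:45.
Summing the common windows: 150 + 120 = 270 minutes.

270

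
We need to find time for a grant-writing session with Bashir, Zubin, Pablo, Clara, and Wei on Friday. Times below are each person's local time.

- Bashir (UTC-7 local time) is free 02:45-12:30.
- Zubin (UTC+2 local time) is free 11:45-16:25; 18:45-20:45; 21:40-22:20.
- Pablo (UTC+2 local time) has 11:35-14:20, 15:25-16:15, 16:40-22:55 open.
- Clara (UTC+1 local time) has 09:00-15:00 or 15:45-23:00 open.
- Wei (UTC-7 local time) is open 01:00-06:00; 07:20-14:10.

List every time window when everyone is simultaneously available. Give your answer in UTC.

Bashir in UTC: 09:45-19:30 (add 7h to convert from UTC-7).
Zubin in UTC: 09:45-14:25, 16:45-18:45, 19:40-20:20 (subtract 2h to convert from UTC+2).
Pablo in UTC: 09:35-12:20, 13:25-14:15, 14:40-20:55 (subtract 2h to convert from UTC+2).
Clara in UTC: 08:00-14:00, 14:45-22:00 (subtract 1h to convert from UTC+1).
Wei in UTC: 08:00-13:00, 14:20-21:10 (add 7h to convert from UTC-7).
Bashir ∩ Zubin: 09:45-14:25, 16:45-18:45.
Bashir ∩ Zubin ∩ Pablo: 09:45-12:20, 13:25-14:15, 16:45-18:45.
Bashir ∩ Zubin ∩ Pablo ∩ Clara: 09:45-12:20, 13:25-14:00, 16:45-18:45.
Bashir ∩ Zubin ∩ Pablo ∩ Clara ∩ Wei: 09:45-12:20, 16:45-18:45.

09:45-12:20, 16:45-18:45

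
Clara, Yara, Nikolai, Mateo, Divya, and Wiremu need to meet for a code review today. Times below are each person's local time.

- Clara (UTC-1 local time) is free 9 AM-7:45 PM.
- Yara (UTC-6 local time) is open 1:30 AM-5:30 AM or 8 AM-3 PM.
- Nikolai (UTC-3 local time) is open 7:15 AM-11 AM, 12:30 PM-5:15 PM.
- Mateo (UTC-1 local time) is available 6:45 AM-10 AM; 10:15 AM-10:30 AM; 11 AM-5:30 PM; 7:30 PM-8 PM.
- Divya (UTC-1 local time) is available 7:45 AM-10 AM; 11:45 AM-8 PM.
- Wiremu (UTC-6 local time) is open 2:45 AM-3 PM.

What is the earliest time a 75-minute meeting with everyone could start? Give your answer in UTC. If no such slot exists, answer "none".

15:30

Clara in UTC: 10:00-20:45 (add 1h to convert from UTC-1).
Yara in UTC: 07:30-11:30, 14:00-21:00 (add 6h to convert from UTC-6).
Nikolai in UTC: 10:15-14:00, 15:30-20:15 (add 3h to convert from UTC-3).
Mateo in UTC: 07:45-11:00, 11:15-11:30, 12:00-18:30, 20:30-21:00 (add 1h to convert from UTC-1).
Divya in UTC: 08:45-11:00, 12:45-21:00 (add 1h to convert from UTC-1).
Wiremu in UTC: 08:45-21:00 (add 6h to convert from UTC-6).
Clara ∩ Yara: 10:00-11:30, 14:00-20:45.
Clara ∩ Yara ∩ Nikolai: 10:15-11:30, 15:30-20:15.
Clara ∩ Yara ∩ Nikolai ∩ Mateo: 10:15-11:00, 11:15-11:30, 15:30-18:30.
Clara ∩ Yara ∩ Nikolai ∩ Mateo ∩ Divya: 10:15-11:00, 15:30-18:30.
Clara ∩ Yara ∩ Nikolai ∩ Mateo ∩ Divya ∩ Wiremu: 10:15-11:00, 15:30-18:30.
Those are the intersection windows.
The first common window of at least 75 minutes is 15:30-18:30, so the earliest start is 15:30.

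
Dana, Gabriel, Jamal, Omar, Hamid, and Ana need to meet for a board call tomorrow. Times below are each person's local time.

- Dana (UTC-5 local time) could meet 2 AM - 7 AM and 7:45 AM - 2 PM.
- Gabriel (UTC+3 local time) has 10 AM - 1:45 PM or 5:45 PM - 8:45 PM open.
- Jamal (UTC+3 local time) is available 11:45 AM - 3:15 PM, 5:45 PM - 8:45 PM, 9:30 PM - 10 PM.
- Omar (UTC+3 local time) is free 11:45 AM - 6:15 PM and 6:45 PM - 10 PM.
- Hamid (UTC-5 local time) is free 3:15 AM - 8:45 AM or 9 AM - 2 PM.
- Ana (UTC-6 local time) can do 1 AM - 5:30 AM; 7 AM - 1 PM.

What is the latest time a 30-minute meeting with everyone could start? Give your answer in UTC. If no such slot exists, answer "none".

Dana in UTC: 07:00-12:00, 12:45-19:00 (add 5h to convert from UTC-5).
Gabriel in UTC: 07:00-10:45, 14:45-17:45 (subtract 3h to convert from UTC+3).
Jamal in UTC: 08:45-12:15, 14:45-17:45, 18:30-19:00 (subtract 3h to convert from UTC+3).
Omar in UTC: 08:45-15:15, 15:45-19:00 (subtract 3h to convert from UTC+3).
Hamid in UTC: 08:15-13:45, 14:00-19:00 (add 5h to convert from UTC-5).
Ana in UTC: 07:00-11:30, 13:00-19:00 (add 6h to convert from UTC-6).
Dana ∩ Gabriel: 07:00-10:45, 14:45-17:45.
Dana ∩ Gabriel ∩ Jamal: 08:45-10:45, 14:45-17:45.
Dana ∩ Gabriel ∩ Jamal ∩ Omar: 08:45-10:45, 14:45-15:15, 15:45-17:45.
Dana ∩ Gabriel ∩ Jamal ∩ Omar ∩ Hamid: 08:45-10:45, 14:45-15:15, 15:45-17:45.
Dana ∩ Gabriel ∩ Jamal ∩ Omar ∩ Hamid ∩ Ana: 08:45-10:45, 14:45-15:15, 15:45-17:45.
The last common window of at least 30 minutes is 15:45-17:45; a 30-minute meeting can start as late as 17:15 and still end by 17:45.

17:15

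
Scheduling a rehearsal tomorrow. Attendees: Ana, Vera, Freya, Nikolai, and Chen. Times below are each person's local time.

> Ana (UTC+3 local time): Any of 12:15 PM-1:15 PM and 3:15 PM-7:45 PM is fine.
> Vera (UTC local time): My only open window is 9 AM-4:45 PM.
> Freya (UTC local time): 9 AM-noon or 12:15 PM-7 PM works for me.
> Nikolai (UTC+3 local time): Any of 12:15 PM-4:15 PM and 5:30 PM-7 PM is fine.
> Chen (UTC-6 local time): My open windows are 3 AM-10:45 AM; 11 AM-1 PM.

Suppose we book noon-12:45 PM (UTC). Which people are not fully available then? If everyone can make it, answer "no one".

Ana, Freya

Ana in UTC: 09:15-10:15, 12:15-16:45 (subtract 3h to convert from UTC+3).
Vera in UTC: 09:00-16:45.
Freya in UTC: 09:00-12:00, 12:15-19:00.
Nikolai in UTC: 09:15-13:15, 14:30-16:00 (subtract 3h to convert from UTC+3).
Chen in UTC: 09:00-16:45, 17:00-19:00 (add 6h to convert from UTC-6).
Ana: not fully free for 12:00-12:45. Vera: free for 12:00-12:45. Freya: not fully free for 12:00-12:45. Nikolai: free for 12:00-12:45. Chen: free for 12:00-12:45.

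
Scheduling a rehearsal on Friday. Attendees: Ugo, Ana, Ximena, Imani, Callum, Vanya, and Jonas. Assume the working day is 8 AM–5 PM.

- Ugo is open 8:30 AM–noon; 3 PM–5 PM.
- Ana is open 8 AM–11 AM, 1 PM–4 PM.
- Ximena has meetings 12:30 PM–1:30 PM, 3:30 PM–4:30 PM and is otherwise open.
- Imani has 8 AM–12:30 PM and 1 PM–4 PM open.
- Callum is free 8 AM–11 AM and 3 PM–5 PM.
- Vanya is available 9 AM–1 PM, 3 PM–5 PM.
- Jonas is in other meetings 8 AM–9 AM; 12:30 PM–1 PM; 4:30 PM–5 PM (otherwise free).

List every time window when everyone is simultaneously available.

09:00-11:00, 15:00-15:30

Ugo free: 08:30-12:00, 15:00-17:00.
Ana free: 08:00-11:00, 13:00-16:00.
Ximena free: 08:00-12:30, 13:30-15:30, 16:30-17:00 (invert busy blocks within the working day).
Imani free: 08:00-12:30, 13:00-16:00.
Callum free: 08:00-11:00, 15:00-17:00.
Vanya free: 09:00-13:00, 15:00-17:00.
Jonas free: 09:00-12:30, 13:00-16:30 (invert busy blocks within the working day).
Ugo ∩ Ana: 08:30-11:00, 15:00-16:00.
Ugo ∩ Ana ∩ Ximena: 08:30-11:00, 15:00-15:30.
Ugo ∩ Ana ∩ Ximena ∩ Imani: 08:30-11:00, 15:00-15:30.
Ugo ∩ Ana ∩ Ximena ∩ Imani ∩ Callum: 08:30-11:00, 15:00-15:30.
Ugo ∩ Ana ∩ Ximena ∩ Imani ∩ Callum ∩ Vanya: 09:00-11:00, 15:00-15:30.
Ugo ∩ Ana ∩ Ximena ∩ Imani ∩ Callum ∩ Vanya ∩ Jonas: 09:00-11:00, 15:00-15:30.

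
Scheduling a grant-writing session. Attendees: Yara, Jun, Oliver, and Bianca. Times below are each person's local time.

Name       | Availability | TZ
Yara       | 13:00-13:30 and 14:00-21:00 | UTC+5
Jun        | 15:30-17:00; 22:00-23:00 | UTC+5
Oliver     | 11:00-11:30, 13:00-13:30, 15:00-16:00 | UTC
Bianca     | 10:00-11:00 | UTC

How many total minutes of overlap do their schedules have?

0

Yara in UTC: 08:00-08:30, 09:00-16:00 (subtract 5h to convert from UTC+5).
Jun in UTC: 10:30-12:00, 17:00-18:00 (subtract 5h to convert from UTC+5).
Oliver in UTC: 11:00-11:30, 13:00-13:30, 15:00-16:00.
Bianca in UTC: 10:00-11:00.
Yara ∩ Jun: 10:30-12:00.
Yara ∩ Jun ∩ Oliver: 11:00-11:30.
Yara ∩ Jun ∩ Oliver ∩ Bianca: ∅.
There is no time when everyone is free.
There is no common window, so the total is 0 minutes.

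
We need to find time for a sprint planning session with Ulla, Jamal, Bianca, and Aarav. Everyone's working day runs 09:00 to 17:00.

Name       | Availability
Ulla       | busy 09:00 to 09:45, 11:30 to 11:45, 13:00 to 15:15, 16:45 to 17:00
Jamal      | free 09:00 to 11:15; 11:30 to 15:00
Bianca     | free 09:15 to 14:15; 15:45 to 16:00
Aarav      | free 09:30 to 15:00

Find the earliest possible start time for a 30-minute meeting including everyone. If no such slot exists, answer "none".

Ulla free: 09:45-11:30, 11:45-13:00, 15:15-16:45 (invert busy blocks within the working day).
Jamal free: 09:00-11:15, 11:30-15:00.
Bianca free: 09:15-14:15, 15:45-16:00.
Aarav free: 09:30-15:00.
Ulla ∩ Jamal: 09:45-11:15, 11:45-13:00.
Ulla ∩ Jamal ∩ Bianca: 09:45-11:15, 11:45-13:00.
Ulla ∩ Jamal ∩ Bianca ∩ Aarav: 09:45-11:15, 11:45-13:00.
The first common window of at least 30 minutes is 09:45-11:15, so the earliest start is 09:45.

09:45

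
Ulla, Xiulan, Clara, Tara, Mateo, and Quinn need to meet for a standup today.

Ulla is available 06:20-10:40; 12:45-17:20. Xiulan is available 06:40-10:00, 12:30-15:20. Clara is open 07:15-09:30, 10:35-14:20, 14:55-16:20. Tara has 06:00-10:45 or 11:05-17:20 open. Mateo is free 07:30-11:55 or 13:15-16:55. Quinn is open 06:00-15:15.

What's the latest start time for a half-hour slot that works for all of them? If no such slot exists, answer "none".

Ulla ∩ Xiulan: 06:40-10:00, 12:45-15:20.
Ulla ∩ Xiulan ∩ Clara: 07:15-09:30, 12:45-14:20, 14:55-15:20.
Ulla ∩ Xiulan ∩ Clara ∩ Tara: 07:15-09:30, 12:45-14:20, 14:55-15:20.
Ulla ∩ Xiulan ∩ Clara ∩ Tara ∩ Mateo: 07:30-09:30, 13:15-14:20, 14:55-15:20.
Ulla ∩ Xiulan ∩ Clara ∩ Tara ∩ Mateo ∩ Quinn: 07:30-09:30, 13:15-14:20, 14:55-15:15.
So the common availability across everyone is 07:30-09:30, 13:15-14:20, 14:55-15:15.
The last common window of at least 30 minutes is 13:15-14:20; a 30-minute meeting can start as late as 13:50 and still end by 14:20.

13:50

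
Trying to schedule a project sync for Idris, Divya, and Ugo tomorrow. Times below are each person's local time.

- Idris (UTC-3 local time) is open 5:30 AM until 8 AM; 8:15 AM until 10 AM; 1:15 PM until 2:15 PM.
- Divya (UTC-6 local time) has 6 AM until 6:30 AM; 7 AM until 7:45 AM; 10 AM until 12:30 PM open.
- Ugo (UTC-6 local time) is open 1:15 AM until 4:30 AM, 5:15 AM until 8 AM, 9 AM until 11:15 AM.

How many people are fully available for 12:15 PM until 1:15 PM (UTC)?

Idris in UTC: 08:30-11:00, 11:15-13:00, 16:15-17:15 (add 3h to convert from UTC-3).
Divya in UTC: 12:00-12:30, 13:00-13:45, 16:00-18:30 (add 6h to convert from UTC-6).
Ugo in UTC: 07:15-10:30, 11:15-14:00, 15:00-17:15 (add 6h to convert from UTC-6).
Ugo can make the full 12:15-13:15 slot — that's 1.

1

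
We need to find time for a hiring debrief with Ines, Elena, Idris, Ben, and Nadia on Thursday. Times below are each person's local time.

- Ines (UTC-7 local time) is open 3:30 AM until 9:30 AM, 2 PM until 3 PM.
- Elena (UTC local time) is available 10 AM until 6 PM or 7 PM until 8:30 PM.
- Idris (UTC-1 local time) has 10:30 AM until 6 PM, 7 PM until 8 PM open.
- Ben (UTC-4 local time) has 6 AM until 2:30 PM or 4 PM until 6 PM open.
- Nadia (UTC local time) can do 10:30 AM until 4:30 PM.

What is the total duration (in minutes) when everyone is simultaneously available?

Ines in UTC: 10:30-16:30, 21:00-22:00 (add 7h to convert from UTC-7).
Elena in UTC: 10:00-18:00, 19:00-20:30.
Idris in UTC: 11:30-19:00, 20:00-21:00 (add 1h to convert from UTC-1).
Ben in UTC: 10:00-18:30, 20:00-22:00 (add 4h to convert from UTC-4).
Nadia in UTC: 10:30-16:30.
Ines ∩ Elena: 10:30-16:30.
Ines ∩ Elena ∩ Idris: 11:30-16:30.
Ines ∩ Elena ∩ Idris ∩ Ben: 11:30-16:30.
Ines ∩ Elena ∩ Idris ∩ Ben ∩ Nadia: 11:30-16:30.
Those are the intersection windows.
That's a single block of 300 minutes.

300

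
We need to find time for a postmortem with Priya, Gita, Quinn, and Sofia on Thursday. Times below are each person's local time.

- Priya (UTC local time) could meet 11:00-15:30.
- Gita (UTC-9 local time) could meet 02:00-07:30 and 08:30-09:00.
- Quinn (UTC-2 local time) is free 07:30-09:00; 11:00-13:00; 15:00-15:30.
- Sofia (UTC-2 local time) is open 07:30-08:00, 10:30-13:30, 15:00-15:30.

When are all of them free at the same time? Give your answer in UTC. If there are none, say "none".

13:00-15:00

Priya in UTC: 11:00-15:30.
Gita in UTC: 11:00-16:30, 17:30-18:00 (add 9h to convert from UTC-9).
Quinn in UTC: 09:30-11:00, 13:00-15:00, 17:00-17:30 (add 2h to convert from UTC-2).
Sofia in UTC: 09:30-10:00, 12:30-15:30, 17:00-17:30 (add 2h to convert from UTC-2).
Priya ∩ Gita: 11:00-15:30.
Priya ∩ Gita ∩ Quinn: 13:00-15:00.
Priya ∩ Gita ∩ Quinn ∩ Sofia: 13:00-15:00.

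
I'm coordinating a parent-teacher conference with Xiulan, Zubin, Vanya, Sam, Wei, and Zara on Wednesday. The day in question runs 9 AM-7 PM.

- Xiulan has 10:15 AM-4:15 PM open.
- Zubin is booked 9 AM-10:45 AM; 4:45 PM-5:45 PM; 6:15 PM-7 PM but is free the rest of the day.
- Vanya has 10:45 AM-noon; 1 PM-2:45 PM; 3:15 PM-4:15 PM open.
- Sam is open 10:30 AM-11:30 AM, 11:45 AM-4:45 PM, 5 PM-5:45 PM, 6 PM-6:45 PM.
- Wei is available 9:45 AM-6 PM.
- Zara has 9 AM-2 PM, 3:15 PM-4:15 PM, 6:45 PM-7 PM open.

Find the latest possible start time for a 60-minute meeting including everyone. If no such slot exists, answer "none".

Xiulan free: 10:15-16:15.
Zubin free: 10:45-16:45, 17:45-18:15 (invert busy blocks within the working day).
Vanya free: 10:45-12:00, 13:00-14:45, 15:15-16:15.
Sam free: 10:30-11:30, 11:45-16:45, 17:00-17:45, 18:00-18:45.
Wei free: 09:45-18:00.
Zara free: 09:00-14:00, 15:15-16:15, 18:45-19:00.
Xiulan ∩ Zubin: 10:45-16:15.
Xiulan ∩ Zubin ∩ Vanya: 10:45-12:00, 13:00-14:45, 15:15-16:15.
Xiulan ∩ Zubin ∩ Vanya ∩ Sam: 10:45-11:30, 11:45-12:00, 13:00-14:45, 15:15-16:15.
Xiulan ∩ Zubin ∩ Vanya ∩ Sam ∩ Wei: 10:45-11:30, 11:45-12:00, 13:00-14:45, 15:15-16:15.
Xiulan ∩ Zubin ∩ Vanya ∩ Sam ∩ Wei ∩ Zara: 10:45-11:30, 11:45-12:00, 13:00-14:00, 15:15-16:15.
The last common window of at least 60 minutes is 15:15-16:15; a 60-minute meeting can start as late as 15:15 and still end by 16:15.

15:15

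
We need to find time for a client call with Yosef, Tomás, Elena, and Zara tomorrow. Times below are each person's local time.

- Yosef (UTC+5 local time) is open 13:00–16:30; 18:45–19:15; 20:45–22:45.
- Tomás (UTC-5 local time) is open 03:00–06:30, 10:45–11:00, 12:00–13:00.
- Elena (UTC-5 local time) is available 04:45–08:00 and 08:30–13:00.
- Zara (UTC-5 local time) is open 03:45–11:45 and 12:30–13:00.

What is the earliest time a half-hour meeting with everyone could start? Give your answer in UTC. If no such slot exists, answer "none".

09:45

Yosef in UTC: 08:00-11:30, 13:45-14:15, 15:45-17:45 (subtract 5h to convert from UTC+5).
Tomás in UTC: 08:00-11:30, 15:45-16:00, 17:00-18:00 (add 5h to convert from UTC-5).
Elena in UTC: 09:45-13:00, 13:30-18:00 (add 5h to convert from UTC-5).
Zara in UTC: 08:45-16:45, 17:30-18:00 (add 5h to convert from UTC-5).
Yosef ∩ Tomás: 08:00-11:30, 15:45-16:00, 17:00-17:45.
Yosef ∩ Tomás ∩ Elena: 09:45-11:30, 15:45-16:00, 17:00-17:45.
Yosef ∩ Tomás ∩ Elena ∩ Zara: 09:45-11:30, 15:45-16:00, 17:30-17:45.
The first common window of at least 30 minutes is 09:45-11:30, so the earliest start is 09:45.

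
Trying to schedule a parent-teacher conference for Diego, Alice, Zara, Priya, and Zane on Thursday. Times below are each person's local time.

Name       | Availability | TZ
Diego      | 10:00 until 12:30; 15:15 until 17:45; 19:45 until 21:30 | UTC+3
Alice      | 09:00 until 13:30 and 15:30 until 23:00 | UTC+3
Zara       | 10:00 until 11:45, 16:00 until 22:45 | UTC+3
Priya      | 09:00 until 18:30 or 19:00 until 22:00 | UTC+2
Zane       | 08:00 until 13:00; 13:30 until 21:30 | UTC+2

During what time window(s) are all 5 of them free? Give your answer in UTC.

Diego in UTC: 07:00-09:30, 12:15-14:45, 16:45-18:30 (subtract 3h to convert from UTC+3).
Alice in UTC: 06:00-10:30, 12:30-20:00 (subtract 3h to convert from UTC+3).
Zara in UTC: 07:00-08:45, 13:00-19:45 (subtract 3h to convert from UTC+3).
Priya in UTC: 07:00-16:30, 17:00-20:00 (subtract 2h to convert from UTC+2).
Zane in UTC: 06:00-11:00, 11:30-19:30 (subtract 2h to convert from UTC+2).
Diego ∩ Alice: 07:00-09:30, 12:30-14:45, 16:45-18:30.
Diego ∩ Alice ∩ Zara: 07:00-08:45, 13:00-14:45, 16:45-18:30.
Diego ∩ Alice ∩ Zara ∩ Priya: 07:00-08:45, 13:00-14:45, 17:00-18:30.
Diego ∩ Alice ∩ Zara ∩ Priya ∩ Zane: 07:00-08:45, 13:00-14:45, 17:00-18:30.

07:00-08:45, 13:00-14:45, 17:00-18:30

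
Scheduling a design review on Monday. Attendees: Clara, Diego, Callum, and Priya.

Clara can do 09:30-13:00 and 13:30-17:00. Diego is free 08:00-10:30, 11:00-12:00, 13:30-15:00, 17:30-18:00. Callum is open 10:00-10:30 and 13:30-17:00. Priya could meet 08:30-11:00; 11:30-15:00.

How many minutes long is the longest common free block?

Clara ∩ Diego: 09:30-10:30, 11:00-12:00, 13:30-15:00.
Clara ∩ Diego ∩ Callum: 10:00-10:30, 13:30-15:00.
Clara ∩ Diego ∩ Callum ∩ Priya: 10:00-10:30, 13:30-15:00.
The longest is 13:30-15:00 at 90 minutes.

90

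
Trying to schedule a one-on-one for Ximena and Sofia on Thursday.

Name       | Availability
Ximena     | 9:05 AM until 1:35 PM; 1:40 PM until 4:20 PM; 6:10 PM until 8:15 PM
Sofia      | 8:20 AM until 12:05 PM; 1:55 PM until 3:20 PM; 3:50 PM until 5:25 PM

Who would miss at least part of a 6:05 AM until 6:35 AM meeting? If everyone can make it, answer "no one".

Ximena: not fully free for 06:05-06:35. Sofia: not fully free for 06:05-06:35.

Sofia, Ximena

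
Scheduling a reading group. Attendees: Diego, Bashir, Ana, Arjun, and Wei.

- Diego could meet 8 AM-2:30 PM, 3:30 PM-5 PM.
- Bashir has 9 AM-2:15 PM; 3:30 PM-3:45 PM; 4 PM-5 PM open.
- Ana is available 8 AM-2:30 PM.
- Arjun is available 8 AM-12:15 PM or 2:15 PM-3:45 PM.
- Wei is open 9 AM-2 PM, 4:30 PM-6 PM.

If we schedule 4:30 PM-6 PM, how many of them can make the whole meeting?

1

Wei can make the full 16:30-18:00 slot — that's 1.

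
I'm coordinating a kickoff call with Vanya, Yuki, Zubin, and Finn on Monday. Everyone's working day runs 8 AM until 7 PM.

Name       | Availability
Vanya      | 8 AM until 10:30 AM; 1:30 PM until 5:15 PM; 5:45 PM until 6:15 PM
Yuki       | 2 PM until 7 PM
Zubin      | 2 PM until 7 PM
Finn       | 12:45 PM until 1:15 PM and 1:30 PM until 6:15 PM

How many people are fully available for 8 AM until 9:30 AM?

1

Vanya can make the full 08:00-09:30 slot — that's 1.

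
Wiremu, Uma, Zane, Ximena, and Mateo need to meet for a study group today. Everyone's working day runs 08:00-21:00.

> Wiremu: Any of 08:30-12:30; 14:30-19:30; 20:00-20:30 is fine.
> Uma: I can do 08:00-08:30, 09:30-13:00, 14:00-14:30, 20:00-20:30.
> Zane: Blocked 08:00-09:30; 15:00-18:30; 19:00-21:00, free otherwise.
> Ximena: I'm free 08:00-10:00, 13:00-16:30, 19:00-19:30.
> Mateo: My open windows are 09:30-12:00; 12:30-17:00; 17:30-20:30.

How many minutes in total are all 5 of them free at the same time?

Wiremu free: 08:30-12:30, 14:30-19:30, 20:00-20:30.
Uma free: 08:00-08:30, 09:30-13:00, 14:00-14:30, 20:00-20:30.
Zane free: 09:30-15:00, 18:30-19:00 (invert busy blocks within the working day).
Ximena free: 08:00-10:00, 13:00-16:30, 19:00-19:30.
Mateo free: 09:30-12:00, 12:30-17:00, 17:30-20:30.
Wiremu ∩ Uma: 09:30-12:30, 20:00-20:30.
Wiremu ∩ Uma ∩ Zane: 09:30-12:30.
Wiremu ∩ Uma ∩ Zane ∩ Ximena: 09:30-10:00.
Wiremu ∩ Uma ∩ Zane ∩ Ximena ∩ Mateo: 09:30-10:00.
That's a single block of 30 minutes.

30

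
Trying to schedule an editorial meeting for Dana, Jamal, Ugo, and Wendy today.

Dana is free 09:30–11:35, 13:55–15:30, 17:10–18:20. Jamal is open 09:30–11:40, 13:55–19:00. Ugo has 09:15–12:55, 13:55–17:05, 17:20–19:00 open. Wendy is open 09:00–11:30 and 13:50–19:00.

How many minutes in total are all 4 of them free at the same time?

275

Dana ∩ Jamal: 09:30-11:35, 13:55-15:30, 17:10-18:20.
Dana ∩ Jamal ∩ Ugo: 09:30-11:35, 13:55-15:30, 17:20-18:20.
Dana ∩ Jamal ∩ Ugo ∩ Wendy: 09:30-11:30, 13:55-15:30, 17:20-18:20.
Summing the common windows: 120 + 95 + 60 = 275 minutes.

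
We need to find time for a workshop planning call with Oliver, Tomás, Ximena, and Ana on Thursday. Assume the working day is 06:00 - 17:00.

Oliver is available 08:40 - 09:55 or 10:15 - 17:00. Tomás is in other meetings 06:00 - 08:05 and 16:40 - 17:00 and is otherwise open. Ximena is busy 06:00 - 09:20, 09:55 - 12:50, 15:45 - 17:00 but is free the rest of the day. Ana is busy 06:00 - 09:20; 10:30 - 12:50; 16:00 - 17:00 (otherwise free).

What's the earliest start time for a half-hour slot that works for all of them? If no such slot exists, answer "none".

09:20

Oliver free: 08:40-09:55, 10:15-17:00.
Tomás free: 08:05-16:40 (invert busy blocks within the working day).
Ximena free: 09:20-09:55, 12:50-15:45 (invert busy blocks within the working day).
Ana free: 09:20-10:30, 12:50-16:00 (invert busy blocks within the working day).
Oliver ∩ Tomás: 08:40-09:55, 10:15-16:40.
Oliver ∩ Tomás ∩ Ximena: 09:20-09:55, 12:50-15:45.
Oliver ∩ Tomás ∩ Ximena ∩ Ana: 09:20-09:55, 12:50-15:45.
The first common window of at least 30 minutes is 09:20-09:55, so the earliest start is 09:20.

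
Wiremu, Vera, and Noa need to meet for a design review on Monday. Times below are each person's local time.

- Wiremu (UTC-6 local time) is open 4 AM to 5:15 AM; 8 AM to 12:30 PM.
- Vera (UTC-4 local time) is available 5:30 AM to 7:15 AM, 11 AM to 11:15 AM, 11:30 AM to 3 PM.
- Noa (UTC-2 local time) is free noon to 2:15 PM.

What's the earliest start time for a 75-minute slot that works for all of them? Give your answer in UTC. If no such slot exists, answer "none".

none

Wiremu in UTC: 10:00-11:15, 14:00-18:30 (add 6h to convert from UTC-6).
Vera in UTC: 09:30-11:15, 15:00-15:15, 15:30-19:00 (add 4h to convert from UTC-4).
Noa in UTC: 14:00-16:15 (add 2h to convert from UTC-2).
Wiremu ∩ Vera: 10:00-11:15, 15:00-15:15, 15:30-18:30.
Wiremu ∩ Vera ∩ Noa: 15:00-15:15, 15:30-16:15.
So the common availability across everyone is 15:00-15:15, 15:30-16:15.
No common window is at least 75 minutes long.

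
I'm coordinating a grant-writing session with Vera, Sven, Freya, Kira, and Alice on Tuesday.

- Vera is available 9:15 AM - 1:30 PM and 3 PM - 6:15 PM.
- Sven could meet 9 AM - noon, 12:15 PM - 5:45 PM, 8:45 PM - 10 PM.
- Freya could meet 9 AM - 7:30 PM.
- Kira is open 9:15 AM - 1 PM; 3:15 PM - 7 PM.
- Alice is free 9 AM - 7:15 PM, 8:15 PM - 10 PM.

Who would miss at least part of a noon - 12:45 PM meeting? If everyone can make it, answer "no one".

Sven

Vera: free for 12:00-12:45. Sven: not fully free for 12:00-12:45. Freya: free for 12:00-12:45. Kira: free for 12:00-12:45. Alice: free for 12:00-12:45.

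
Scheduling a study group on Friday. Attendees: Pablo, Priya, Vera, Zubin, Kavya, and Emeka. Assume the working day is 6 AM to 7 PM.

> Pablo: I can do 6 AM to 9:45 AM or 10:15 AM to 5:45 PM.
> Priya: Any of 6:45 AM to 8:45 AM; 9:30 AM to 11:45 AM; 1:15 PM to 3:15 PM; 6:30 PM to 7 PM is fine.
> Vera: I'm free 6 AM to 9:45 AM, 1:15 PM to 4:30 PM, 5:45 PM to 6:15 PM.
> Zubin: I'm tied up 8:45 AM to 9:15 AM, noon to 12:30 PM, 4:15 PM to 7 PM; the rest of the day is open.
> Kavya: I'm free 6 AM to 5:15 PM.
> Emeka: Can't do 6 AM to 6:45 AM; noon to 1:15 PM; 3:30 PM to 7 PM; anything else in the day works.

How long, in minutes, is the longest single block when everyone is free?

Pablo free: 06:00-09:45, 10:15-17:45.
Priya free: 06:45-08:45, 09:30-11:45, 13:15-15:15, 18:30-19:00.
Vera free: 06:00-09:45, 13:15-16:30, 17:45-18:15.
Zubin free: 06:00-08:45, 09:15-12:00, 12:30-16:15 (invert busy blocks within the working day).
Kavya free: 06:00-17:15.
Emeka free: 06:45-12:00, 13:15-15:30 (invert busy blocks within the working day).
Pablo ∩ Priya: 06:45-08:45, 09:30-09:45, 10:15-11:45, 13:15-15:15.
Pablo ∩ Priya ∩ Vera: 06:45-08:45, 09:30-09:45, 13:15-15:15.
Pablo ∩ Priya ∩ Vera ∩ Zubin: 06:45-08:45, 09:30-09:45, 13:15-15:15.
Pablo ∩ Priya ∩ Vera ∩ Zubin ∩ Kavya: 06:45-08:45, 09:30-09:45, 13:15-15:15.
Pablo ∩ Priya ∩ Vera ∩ Zubin ∩ Kavya ∩ Emeka: 06:45-08:45, 09:30-09:45, 13:15-15:15.
So the common availability across everyone is 06:45-08:45, 09:30-09:45, 13:15-15:15.
The longest is 06:45-08:45 at 120 minutes.

120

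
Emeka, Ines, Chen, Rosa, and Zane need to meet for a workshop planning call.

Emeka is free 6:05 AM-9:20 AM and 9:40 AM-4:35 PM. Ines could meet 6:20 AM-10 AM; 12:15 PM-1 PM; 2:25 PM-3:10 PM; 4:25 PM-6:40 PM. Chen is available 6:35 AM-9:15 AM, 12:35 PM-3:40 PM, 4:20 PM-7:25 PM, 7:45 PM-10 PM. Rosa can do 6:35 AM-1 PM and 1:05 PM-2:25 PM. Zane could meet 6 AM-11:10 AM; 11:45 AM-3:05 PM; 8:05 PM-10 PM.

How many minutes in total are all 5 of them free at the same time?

Emeka ∩ Ines: 06:20-09:20, 09:40-10:00, 12:15-13:00, 14:25-15:10, 16:25-16:35.
Emeka ∩ Ines ∩ Chen: 06:35-09:15, 12:35-13:00, 14:25-15:10, 16:25-16:35.
Emeka ∩ Ines ∩ Chen ∩ Rosa: 06:35-09:15, 12:35-13:00.
Emeka ∩ Ines ∩ Chen ∩ Rosa ∩ Zane: 06:35-09:15, 12:35-13:00.
Summing the common windows: 160 + 25 = 185 minutes.

185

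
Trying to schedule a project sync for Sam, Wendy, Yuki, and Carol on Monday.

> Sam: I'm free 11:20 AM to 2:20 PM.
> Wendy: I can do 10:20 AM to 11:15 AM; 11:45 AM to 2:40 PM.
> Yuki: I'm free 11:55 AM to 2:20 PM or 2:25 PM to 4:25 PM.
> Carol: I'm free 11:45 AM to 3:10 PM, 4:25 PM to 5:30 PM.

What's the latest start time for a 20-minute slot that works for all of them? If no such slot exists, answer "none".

14:00

Sam ∩ Wendy: 11:45-14:20.
Sam ∩ Wendy ∩ Yuki: 11:55-14:20.
Sam ∩ Wendy ∩ Yuki ∩ Carol: 11:55-14:20.
The last common window of at least 20 minutes is 11:55-14:20; a 20-minute meeting can start as late as 14:00 and still end by 14:20.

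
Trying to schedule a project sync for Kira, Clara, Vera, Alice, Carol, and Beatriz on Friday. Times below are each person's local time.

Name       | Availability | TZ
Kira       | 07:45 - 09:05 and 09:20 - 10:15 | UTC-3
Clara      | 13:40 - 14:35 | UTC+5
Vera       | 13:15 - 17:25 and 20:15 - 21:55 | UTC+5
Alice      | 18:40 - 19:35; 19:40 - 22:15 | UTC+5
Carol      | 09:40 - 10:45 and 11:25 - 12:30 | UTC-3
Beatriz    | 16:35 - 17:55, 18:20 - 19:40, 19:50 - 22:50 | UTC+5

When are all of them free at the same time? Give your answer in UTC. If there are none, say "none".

Kira in UTC: 10:45-12:05, 12:20-13:15 (add 3h to convert from UTC-3).
Clara in UTC: 08:40-09:35 (subtract 5h to convert from UTC+5).
Vera in UTC: 08:15-12:25, 15:15-16:55 (subtract 5h to convert from UTC+5).
Alice in UTC: 13:40-14:35, 14:40-17:15 (subtract 5h to convert from UTC+5).
Carol in UTC: 12:40-13:45, 14:25-15:30 (add 3h to convert from UTC-3).
Beatriz in UTC: 11:35-12:55, 13:20-14:40, 14:50-17:50 (subtract 5h to convert from UTC+5).
Kira ∩ Clara: ∅.
Kira ∩ Clara ∩ Vera: ∅.
Kira ∩ Clara ∩ Vera ∩ Alice: ∅.
Kira ∩ Clara ∩ Vera ∩ Alice ∩ Carol: ∅.
Kira ∩ Clara ∩ Vera ∩ Alice ∩ Carol ∩ Beatriz: ∅.
There is no time when everyone is free.

none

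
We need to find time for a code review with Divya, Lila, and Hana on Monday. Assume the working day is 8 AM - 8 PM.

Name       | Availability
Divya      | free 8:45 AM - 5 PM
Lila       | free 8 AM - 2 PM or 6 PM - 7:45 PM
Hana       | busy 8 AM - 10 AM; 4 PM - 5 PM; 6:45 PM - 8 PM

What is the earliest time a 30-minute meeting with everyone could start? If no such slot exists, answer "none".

10:00

Divya free: 08:45-17:00.
Lila free: 08:00-14:00, 18:00-19:45.
Hana free: 10:00-16:00, 17:00-18:45 (invert busy blocks within the working day).
Divya ∩ Lila: 08:45-14:00.
Divya ∩ Lila ∩ Hana: 10:00-14:00.
So the common availability across everyone is 10:00-14:00.
The first common window of at least 30 minutes is 10:00-14:00, so the earliest start is 10:00.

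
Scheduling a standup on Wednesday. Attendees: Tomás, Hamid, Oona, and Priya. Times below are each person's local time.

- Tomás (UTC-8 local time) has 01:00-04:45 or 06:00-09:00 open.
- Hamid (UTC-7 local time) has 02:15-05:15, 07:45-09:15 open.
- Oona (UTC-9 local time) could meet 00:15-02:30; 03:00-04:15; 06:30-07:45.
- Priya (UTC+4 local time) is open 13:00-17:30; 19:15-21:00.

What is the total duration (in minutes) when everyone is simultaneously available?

195

Tomás in UTC: 09:00-12:45, 14:00-17:00 (add 8h to convert from UTC-8).
Hamid in UTC: 09:15-12:15, 14:45-16:15 (add 7h to convert from UTC-7).
Oona in UTC: 09:15-11:30, 12:00-13:15, 15:30-16:45 (add 9h to convert from UTC-9).
Priya in UTC: 09:00-13:30, 15:15-17:00 (subtract 4h to convert from UTC+4).
Tomás ∩ Hamid: 09:15-12:15, 14:45-16:15.
Tomás ∩ Hamid ∩ Oona: 09:15-11:30, 12:00-12:15, 15:30-16:15.
Tomás ∩ Hamid ∩ Oona ∩ Priya: 09:15-11:30, 12:00-12:15, 15:30-16:15.
Summing the common windows: 135 + 15 + 45 = 195 minutes.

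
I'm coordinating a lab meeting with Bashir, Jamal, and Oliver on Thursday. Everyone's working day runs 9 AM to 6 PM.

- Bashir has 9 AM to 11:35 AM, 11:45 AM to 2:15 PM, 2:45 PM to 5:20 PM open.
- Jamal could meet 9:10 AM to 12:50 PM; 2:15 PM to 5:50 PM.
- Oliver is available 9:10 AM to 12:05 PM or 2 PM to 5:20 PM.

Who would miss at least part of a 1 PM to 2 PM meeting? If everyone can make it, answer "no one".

Jamal, Oliver

Bashir: free for 13:00-14:00. Jamal: not fully free for 13:00-14:00. Oliver: not fully free for 13:00-14:00.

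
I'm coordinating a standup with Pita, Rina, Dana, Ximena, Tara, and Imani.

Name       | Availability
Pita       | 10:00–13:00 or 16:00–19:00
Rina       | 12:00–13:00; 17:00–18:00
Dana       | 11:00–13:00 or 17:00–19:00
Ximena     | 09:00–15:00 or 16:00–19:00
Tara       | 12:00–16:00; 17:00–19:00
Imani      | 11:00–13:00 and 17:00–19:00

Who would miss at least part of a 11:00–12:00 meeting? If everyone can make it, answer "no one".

Rina, Tara

Pita: free for 11:00-12:00. Rina: not fully free for 11:00-12:00. Dana: free for 11:00-12:00. Ximena: free for 11:00-12:00. Tara: not fully free for 11:00-12:00. Imani: free for 11:00-12:00.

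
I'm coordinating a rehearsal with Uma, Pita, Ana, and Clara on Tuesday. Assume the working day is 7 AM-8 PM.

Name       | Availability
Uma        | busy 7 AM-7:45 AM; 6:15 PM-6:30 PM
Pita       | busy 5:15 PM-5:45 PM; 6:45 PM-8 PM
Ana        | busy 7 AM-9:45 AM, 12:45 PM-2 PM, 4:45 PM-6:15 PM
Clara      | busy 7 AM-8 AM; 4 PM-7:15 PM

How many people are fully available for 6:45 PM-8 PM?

Uma free: 07:45-18:15, 18:30-20:00 (invert busy blocks within the working day).
Pita free: 07:00-17:15, 17:45-18:45 (invert busy blocks within the working day).
Ana free: 09:45-12:45, 14:00-16:45, 18:15-20:00 (invert busy blocks within the working day).
Clara free: 08:00-16:00, 19:15-20:00 (invert busy blocks within the working day).
Uma and Ana can make the full 18:45-20:00 slot — that's 2.

2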